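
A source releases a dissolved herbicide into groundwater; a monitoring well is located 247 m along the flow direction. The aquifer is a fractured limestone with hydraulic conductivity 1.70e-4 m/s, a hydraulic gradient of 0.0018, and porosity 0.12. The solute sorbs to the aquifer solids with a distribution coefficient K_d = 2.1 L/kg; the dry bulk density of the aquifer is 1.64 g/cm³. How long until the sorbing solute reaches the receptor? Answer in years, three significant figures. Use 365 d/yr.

K = 1.70e-4 m/s × 86400 s/d = 14.69 m/d
q = Ki = 14.69 × 0.0018 = 0.02644 m/d
Average linear velocity = 0.02644 / 0.12 = 0.2203 m/d
Retardation R = 1 + ρ_b·K_d/n = 1 + 1.64×2.1/0.12 = 29.70
Contaminant velocity v_c = v/R = 0.2203/29.70 = 0.007418 m/d
t = L/v_c = 247/0.007418 = 33300 d
   = 33300/365 = 91.2 yr

91.2 years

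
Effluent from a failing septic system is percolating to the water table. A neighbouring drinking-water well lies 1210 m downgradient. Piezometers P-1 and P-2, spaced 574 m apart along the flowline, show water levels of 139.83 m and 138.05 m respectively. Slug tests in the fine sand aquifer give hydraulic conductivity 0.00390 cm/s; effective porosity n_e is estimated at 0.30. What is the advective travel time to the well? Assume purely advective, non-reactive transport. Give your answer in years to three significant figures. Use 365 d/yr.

Hydraulic gradient i = (139.83 − 138.05) / 574 = 1.78 / 574 = 0.003101
K = 0.00390 cm/s × 864 = 3.370 m/d
Darcy flux q = K·i = 3.370 × 0.003101 = 0.01045 m/d
v = Ki/n = 3.370·0.003101/0.30 = 0.03483 m/d
t = L / v = 1210 / 0.03483 = 34740 d
   = 34740 / 365 = 95.2 yr

95.2 years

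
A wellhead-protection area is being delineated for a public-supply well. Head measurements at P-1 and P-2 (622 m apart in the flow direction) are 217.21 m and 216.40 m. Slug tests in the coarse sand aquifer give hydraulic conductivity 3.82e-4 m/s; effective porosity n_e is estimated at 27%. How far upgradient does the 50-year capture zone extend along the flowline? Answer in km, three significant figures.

2.91 km

Hydraulic gradient i = (217.21 − 216.40) / 622 = 0.81 / 622 = 0.001302
K = 3.82e-4 m/s × 86400 s/d = 33.00 m/d
q = Ki = 33.00 × 0.001302 = 0.04298 m/d
v_s = q/n_e = 0.04298/0.27 = 0.1592 m/d
T = 50 yr × 365 = 18250 d
L = v × T = 0.1592 × 18250 = 2905 m
   = 2.91 km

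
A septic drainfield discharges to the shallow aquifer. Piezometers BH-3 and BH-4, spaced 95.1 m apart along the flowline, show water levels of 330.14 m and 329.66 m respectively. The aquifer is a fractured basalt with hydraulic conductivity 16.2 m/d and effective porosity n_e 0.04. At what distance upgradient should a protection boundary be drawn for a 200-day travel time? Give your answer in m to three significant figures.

Hydraulic gradient i = (330.14 − 329.66) / 95.1 = 0.48 / 95.1 = 0.005047
q = Ki = 16.2 × 0.005047 = 0.08177 m/d
v = Ki/n = 16.2·0.005047/0.04 = 2.044 m/d
L = v × T = 2.044 × 200 = 408.8 m

409 m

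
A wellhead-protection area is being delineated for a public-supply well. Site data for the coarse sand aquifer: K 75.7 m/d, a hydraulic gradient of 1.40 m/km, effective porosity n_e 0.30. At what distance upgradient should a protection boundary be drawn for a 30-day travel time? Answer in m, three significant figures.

10.6 m

q = Ki = 75.7 × 0.0014 = 0.1060 m/d
Average linear velocity = 0.1060 / 0.30 = 0.3533 m/d
L = v × T = 0.3533 × 30 = 10.60 m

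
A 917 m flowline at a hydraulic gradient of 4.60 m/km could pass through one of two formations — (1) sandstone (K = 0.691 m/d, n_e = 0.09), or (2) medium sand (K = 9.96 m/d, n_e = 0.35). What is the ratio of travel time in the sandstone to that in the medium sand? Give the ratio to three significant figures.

Unit 1 (sandstone): v = 0.691×0.0046/0.09 = 0.03532 m/d, t = 917/0.03532 = 25960 d
Unit 2 (medium sand): v = 9.96×0.0046/0.35 = 0.1309 m/d, t = 917/0.1309 = 7005 d
t(sandstone) / t(medium sand) = 25960/7005 = 3.71

3.71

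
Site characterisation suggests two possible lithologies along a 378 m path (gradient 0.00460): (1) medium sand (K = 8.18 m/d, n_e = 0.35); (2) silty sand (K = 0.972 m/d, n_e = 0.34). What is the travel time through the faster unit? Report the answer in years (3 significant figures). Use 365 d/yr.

Unit 1 (medium sand): v = 8.18×0.0046/0.35 = 0.1075 m/d, t = 378/0.1075 = 3516 d
Unit 2 (silty sand): v = 0.972×0.0046/0.34 = 0.01315 m/d, t = 378/0.01315 = 28740 d
Faster: 3516 d / 365 = 9.63 yr

9.63 years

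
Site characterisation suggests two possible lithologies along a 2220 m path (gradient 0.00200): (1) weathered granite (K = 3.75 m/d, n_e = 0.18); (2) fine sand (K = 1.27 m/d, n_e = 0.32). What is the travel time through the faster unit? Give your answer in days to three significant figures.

Unit 1 (weathered granite): v = 3.75×0.0020/0.18 = 0.04167 m/d, t = 2220/0.04167 = 53280 d
Unit 2 (fine sand): v = 1.27×0.0020/0.32 = 0.007938 m/d, t = 2220/0.007938 = 279700 d
Faster unit: t = 53300 d

53300 days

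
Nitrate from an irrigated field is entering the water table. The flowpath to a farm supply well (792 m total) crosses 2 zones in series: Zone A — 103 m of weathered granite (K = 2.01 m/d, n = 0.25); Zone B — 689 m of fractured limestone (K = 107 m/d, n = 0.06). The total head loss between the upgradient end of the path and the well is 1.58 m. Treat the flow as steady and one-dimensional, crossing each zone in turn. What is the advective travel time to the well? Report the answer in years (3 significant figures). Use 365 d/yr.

Steady 1-D flow in series ⇒ the Darcy flux q is identical in every zone and the zone head losses add (resistances L/K in series).
Σ(L/K) = 103/2.01 + 689/107 = 51.24 + 6.439 = 57.68 d
q = ΔH / Σ(L/K) = 1.58 / 57.68 = 0.02739 m/d (same in every zone)
Zone A: v = q/n = 0.02739/0.25 = 0.1096 m/d → t_A = 103/0.1096 = 940.1 d
Zone B: v = q/n = 0.02739/0.06 = 0.4565 m/d → t_B = 689/0.4565 = 1509 d
Total t = 940.1 + 1509 = 2449 d
   = 2449 / 365 = 6.71 yr

6.71 years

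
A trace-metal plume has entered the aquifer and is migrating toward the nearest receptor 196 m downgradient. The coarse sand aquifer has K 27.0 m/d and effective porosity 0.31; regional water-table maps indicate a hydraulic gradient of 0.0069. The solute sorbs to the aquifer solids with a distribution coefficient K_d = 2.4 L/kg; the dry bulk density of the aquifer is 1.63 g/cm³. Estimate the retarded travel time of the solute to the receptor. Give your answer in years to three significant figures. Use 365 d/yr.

Specific discharge q = 27.0 × 0.0069 = 0.1863 m/d
v_s = q/n_e = 0.1863/0.31 = 0.6010 m/d
Retardation R = 1 + ρ_b·K_d/n = 1 + 1.63×2.4/0.31 = 13.62
Contaminant velocity v_c = v/R = 0.6010/13.62 = 0.04413 m/d
t = L/v_c = 196/0.04413 = 4442 d
   = 4442/365 = 12.2 yr

12.2 years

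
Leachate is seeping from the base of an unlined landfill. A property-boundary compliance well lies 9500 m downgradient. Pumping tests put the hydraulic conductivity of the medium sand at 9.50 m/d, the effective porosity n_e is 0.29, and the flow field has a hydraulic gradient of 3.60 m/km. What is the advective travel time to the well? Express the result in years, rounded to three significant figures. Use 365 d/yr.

q = Ki = 9.50 × 0.0036 = 0.03420 m/d
v_s = q/n_e = 0.03420/0.29 = 0.1179 m/d
t = L / v = 9500 / 0.1179 = 80560 d
   = 80560 / 365 = 221 yr

221 years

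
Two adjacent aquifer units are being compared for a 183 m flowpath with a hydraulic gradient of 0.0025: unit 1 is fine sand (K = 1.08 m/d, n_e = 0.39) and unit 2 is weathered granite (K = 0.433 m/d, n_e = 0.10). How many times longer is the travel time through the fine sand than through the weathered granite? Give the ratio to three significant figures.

Unit 1 (fine sand): v = 1.08×0.0025/0.39 = 0.006923 m/d, t = 183/0.006923 = 26430 d
Unit 2 (weathered granite): v = 0.433×0.0025/0.10 = 0.01082 m/d, t = 183/0.01082 = 16910 d
t(fine sand) / t(weathered granite) = 26430/16910 = 1.56

1.56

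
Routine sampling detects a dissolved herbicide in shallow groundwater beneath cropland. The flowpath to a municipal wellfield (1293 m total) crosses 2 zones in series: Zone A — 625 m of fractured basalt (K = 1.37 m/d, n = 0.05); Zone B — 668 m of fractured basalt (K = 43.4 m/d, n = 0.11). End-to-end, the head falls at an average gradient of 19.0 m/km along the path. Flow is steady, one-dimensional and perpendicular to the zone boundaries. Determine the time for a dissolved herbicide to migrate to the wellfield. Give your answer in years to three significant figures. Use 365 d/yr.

5.51 years

Steady 1-D flow in series ⇒ the Darcy flux q is identical in every zone and the zone head losses add (resistances L/K in series).
Σ(L/K) = 625/1.37 + 668/43.4 = 456.2 + 15.39 = 471.6 d
K_eq = L_total / Σ(L/K) = 1293 / 471.6 = 2.742 m/d
q = K_eq · i = 2.742 × 0.019 = 0.05209 m/d (same in every zone)
Zone A: v = q/n = 0.05209/0.05 = 1.042 m/d → t_A = 625/1.042 = 599.9 d
Zone B: v = q/n = 0.05209/0.11 = 0.4736 m/d → t_B = 668/0.4736 = 1411 d
Total t = 599.9 + 1411 = 2010 d
   = 2010 / 365 = 5.51 yr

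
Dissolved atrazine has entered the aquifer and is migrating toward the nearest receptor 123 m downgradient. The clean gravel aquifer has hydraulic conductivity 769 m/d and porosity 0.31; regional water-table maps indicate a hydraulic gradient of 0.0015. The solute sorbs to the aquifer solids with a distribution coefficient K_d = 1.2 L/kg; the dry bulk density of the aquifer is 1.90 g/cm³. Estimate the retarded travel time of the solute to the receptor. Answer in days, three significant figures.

276 days

Darcy flux q = K·i = 769 × 0.0015 = 1.154 m/d
v_s = q/n_e = 1.154/0.31 = 3.721 m/d
Retardation R = 1 + ρ_b·K_d/n = 1 + 1.90×1.2/0.31 = 8.355
Contaminant velocity v_c = v/R = 3.721/8.355 = 0.4454 m/d
t = L/v_c = 123/0.4454 = 276.2 d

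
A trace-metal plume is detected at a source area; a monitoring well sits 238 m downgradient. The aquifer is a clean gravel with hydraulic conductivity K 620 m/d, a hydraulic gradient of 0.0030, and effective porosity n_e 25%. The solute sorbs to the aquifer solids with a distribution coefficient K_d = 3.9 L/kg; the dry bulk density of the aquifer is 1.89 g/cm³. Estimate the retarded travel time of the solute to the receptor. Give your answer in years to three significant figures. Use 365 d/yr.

q = Ki = 620 × 0.0030 = 1.860 m/d
Average linear velocity = 1.860 / 0.25 = 7.440 m/d
Retardation R = 1 + ρ_b·K_d/n = 1 + 1.89×3.9/0.25 = 30.48
Contaminant velocity v_c = v/R = 7.440/30.48 = 0.2441 m/d
t = L/v_c = 238/0.2441 = 975.2 d
   = 975.2/365 = 2.67 yr

2.67 years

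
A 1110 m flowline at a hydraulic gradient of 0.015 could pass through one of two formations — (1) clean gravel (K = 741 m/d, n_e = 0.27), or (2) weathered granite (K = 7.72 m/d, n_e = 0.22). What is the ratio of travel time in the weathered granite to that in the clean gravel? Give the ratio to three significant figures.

Unit 1 (clean gravel): v = 741×0.015/0.27 = 41.17 m/d, t = 1110/41.17 = 26.96 d
Unit 2 (weathered granite): v = 7.72×0.015/0.22 = 0.5264 m/d, t = 1110/0.5264 = 2109 d
t(weathered granite) / t(clean gravel) = 2109/26.96 = 78.2

78.2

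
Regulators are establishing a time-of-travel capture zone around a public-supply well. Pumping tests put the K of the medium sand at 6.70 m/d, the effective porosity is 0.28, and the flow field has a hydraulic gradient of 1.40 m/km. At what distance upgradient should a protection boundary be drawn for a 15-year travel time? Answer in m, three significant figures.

183 m

q = Ki = 6.70 × 0.0014 = 0.009380 m/d
v_s = q/n_e = 0.009380/0.28 = 0.03350 m/d
T = 15 yr × 365 = 5475 d
L = v × T = 0.03350 × 5475 = 183.4 m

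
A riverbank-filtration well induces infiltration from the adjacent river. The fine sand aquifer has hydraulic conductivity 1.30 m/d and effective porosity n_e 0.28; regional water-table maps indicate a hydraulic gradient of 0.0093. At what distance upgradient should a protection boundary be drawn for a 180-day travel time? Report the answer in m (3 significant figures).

Darcy flux q = K·i = 1.30 × 0.0093 = 0.01209 m/d
v_s = q/n_e = 0.01209/0.28 = 0.04318 m/d
L = v × T = 0.04318 × 180 = 7.772 m

7.77 m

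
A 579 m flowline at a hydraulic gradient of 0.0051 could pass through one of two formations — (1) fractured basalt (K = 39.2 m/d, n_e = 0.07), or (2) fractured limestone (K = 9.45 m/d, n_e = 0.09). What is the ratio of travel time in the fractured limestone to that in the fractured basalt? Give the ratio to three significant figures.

5.33

Unit 1 (fractured basalt): v = 39.2×0.0051/0.07 = 2.856 m/d, t = 579/2.856 = 202.7 d
Unit 2 (fractured limestone): v = 9.45×0.0051/0.09 = 0.5355 m/d, t = 579/0.5355 = 1081 d
t(fractured limestone) / t(fractured basalt) = 1081/202.7 = 5.33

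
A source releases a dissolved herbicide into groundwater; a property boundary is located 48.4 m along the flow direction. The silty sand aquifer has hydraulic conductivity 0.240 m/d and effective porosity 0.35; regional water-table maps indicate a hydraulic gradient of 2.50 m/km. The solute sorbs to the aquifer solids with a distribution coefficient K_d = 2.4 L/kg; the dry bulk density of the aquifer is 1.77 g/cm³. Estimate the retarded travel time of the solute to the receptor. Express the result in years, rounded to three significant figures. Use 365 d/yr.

Specific discharge q = 0.240 × 0.0025 = 6.000e-4 m/d
Seepage velocity v = q / n = 6.000e-4 / 0.35 = 0.001714 m/d
Retardation R = 1 + ρ_b·K_d/n = 1 + 1.77×2.4/0.35 = 13.14
Contaminant velocity v_c = v/R = 0.001714/13.14 = 1.305e-4 m/d
t = L/v_c = 48.4/1.305e-4 = 370900 d
   = 370900/365 = 1020 yr

1020 years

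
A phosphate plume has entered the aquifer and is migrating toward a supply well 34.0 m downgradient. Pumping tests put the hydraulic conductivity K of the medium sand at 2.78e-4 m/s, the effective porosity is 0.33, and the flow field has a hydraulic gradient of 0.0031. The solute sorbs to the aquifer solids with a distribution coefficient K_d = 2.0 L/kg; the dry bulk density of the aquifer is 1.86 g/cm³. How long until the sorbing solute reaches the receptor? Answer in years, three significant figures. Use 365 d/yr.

K = 2.78e-4 m/s × 86400 s/d = 24.02 m/d
Darcy flux q = K·i = 24.02 × 0.0031 = 0.07446 m/d
Seepage velocity v = q / n = 0.07446 / 0.33 = 0.2256 m/d
Retardation R = 1 + ρ_b·K_d/n = 1 + 1.86×2.0/0.33 = 12.27
Contaminant velocity v_c = v/R = 0.2256/12.27 = 0.01839 m/d
t = L/v_c = 34.0/0.01839 = 1849 d
   = 1849/365 = 5.07 yr

5.07 years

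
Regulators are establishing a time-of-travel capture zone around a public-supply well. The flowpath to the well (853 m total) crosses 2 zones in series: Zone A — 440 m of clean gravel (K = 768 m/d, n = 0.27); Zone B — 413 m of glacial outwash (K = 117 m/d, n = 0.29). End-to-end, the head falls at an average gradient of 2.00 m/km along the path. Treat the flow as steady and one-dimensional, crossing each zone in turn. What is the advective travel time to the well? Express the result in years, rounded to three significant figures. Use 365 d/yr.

Continuity: the same q passes through each zone, so ΔH = q·Σ(L_j/K_j) — the zones act as resistances in series.
Σ(L/K) = 440/768 + 413/117 = 0.5729 + 3.530 = 4.103 d
K_eq = L_total / Σ(L/K) = 853 / 4.103 = 207.9 m/d
q = K_eq · i = 207.9 × 0.0020 = 0.4158 m/d (same in every zone)
Zone A: v = q/n = 0.4158/0.27 = 1.540 m/d → t_A = 440/1.540 = 285.7 d
Zone B: v = q/n = 0.4158/0.29 = 1.434 m/d → t_B = 413/1.434 = 288.0 d
Total t = 285.7 + 288.0 = 573.7 d
   = 573.7 / 365 = 1.57 yr

1.57 years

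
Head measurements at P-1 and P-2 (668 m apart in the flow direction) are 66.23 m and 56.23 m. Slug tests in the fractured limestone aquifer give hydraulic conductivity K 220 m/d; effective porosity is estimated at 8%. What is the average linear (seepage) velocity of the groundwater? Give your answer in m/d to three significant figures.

Hydraulic gradient i = (66.23 − 56.23) / 668 = 10.00 / 668 = 0.01497
Specific discharge q = 220 × 0.01497 = 3.293 m/d
Average linear velocity = 3.293 / 0.08 = 41.17 m/d

41.2 m/d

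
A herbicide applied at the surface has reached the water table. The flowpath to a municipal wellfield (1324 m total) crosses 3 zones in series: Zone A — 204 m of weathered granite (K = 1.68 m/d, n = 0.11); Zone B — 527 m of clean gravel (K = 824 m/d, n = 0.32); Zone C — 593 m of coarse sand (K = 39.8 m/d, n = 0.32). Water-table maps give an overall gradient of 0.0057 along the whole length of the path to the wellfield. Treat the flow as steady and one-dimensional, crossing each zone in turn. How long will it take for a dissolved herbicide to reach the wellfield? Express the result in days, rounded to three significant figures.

Continuity: the same q passes through each zone, so ΔH = q·Σ(L_j/K_j) — the zones act as resistances in series.
Σ(L/K) = 204/1.68 + 527/824 + 593/39.8 = 121.4 + 0.6396 + 14.90 = 137.0 d
K_eq = L_total / Σ(L/K) = 1324 / 137.0 = 9.667 m/d
q = K_eq · i = 9.667 × 0.0057 = 0.05510 m/d (same in every zone)
Zone A: v = q/n = 0.05510/0.11 = 0.5009 m/d → t_A = 204/0.5009 = 407.3 d
Zone B: v = q/n = 0.05510/0.32 = 0.1722 m/d → t_B = 527/0.1722 = 3061 d
Zone C: v = q/n = 0.05510/0.32 = 0.1722 m/d → t_C = 593/0.1722 = 3444 d
Total t = 407.3 + 3061 + 3444 = 6912 d

6910 days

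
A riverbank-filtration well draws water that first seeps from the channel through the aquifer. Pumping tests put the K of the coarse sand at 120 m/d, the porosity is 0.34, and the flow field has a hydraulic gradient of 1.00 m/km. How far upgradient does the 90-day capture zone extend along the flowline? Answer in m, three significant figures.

31.8 m

Darcy flux q = K·i = 120 × 0.0010 = 0.1200 m/d
Average linear velocity = 0.1200 / 0.34 = 0.3529 m/d
L = v × T = 0.3529 × 90 = 31.76 m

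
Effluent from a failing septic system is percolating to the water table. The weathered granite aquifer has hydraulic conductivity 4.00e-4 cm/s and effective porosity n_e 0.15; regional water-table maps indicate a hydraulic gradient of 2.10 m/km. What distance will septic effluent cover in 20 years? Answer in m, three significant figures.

K = 4.00e-4 cm/s × 864 = 0.3456 m/d
Darcy flux q = K·i = 0.3456 × 0.0021 = 7.258e-4 m/d
Seepage velocity v = q / n = 7.258e-4 / 0.15 = 0.004838 m/d
T = 20 yr × 365 = 7300 d
L = v × T = 0.004838 × 7300 = 35.32 m

35.3 m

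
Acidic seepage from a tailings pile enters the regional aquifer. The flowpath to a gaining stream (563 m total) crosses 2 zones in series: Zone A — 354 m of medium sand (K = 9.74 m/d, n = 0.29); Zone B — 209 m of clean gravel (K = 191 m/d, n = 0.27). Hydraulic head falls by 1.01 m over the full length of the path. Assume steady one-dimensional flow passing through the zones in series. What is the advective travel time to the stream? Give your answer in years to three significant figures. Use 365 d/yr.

16.2 years

Continuity: the same q passes through each zone, so ΔH = q·Σ(L_j/K_j) — the zones act as resistances in series.
Σ(L/K) = 354/9.74 + 209/191 = 36.34 + 1.094 = 37.44 d
q = ΔH / Σ(L/K) = 1.01 / 37.44 = 0.02698 m/d (same in every zone)
Zone A: v = q/n = 0.02698/0.29 = 0.09302 m/d → t_A = 354/0.09302 = 3805 d
Zone B: v = q/n = 0.02698/0.27 = 0.09992 m/d → t_B = 209/0.09992 = 2092 d
Total t = 3805 + 2092 = 5897 d
   = 5897 / 365 = 16.2 yr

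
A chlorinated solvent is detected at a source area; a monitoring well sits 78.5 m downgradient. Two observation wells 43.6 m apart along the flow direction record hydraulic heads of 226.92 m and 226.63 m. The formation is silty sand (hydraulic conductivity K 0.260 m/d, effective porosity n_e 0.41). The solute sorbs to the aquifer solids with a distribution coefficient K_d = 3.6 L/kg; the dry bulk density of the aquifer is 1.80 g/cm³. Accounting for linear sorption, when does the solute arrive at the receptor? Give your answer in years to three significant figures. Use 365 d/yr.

Hydraulic gradient i = (226.92 − 226.63) / 43.6 = 0.29 / 43.6 = 0.006651
Specific discharge q = 0.260 × 0.006651 = 0.001729 m/d
v_s = q/n_e = 0.001729/0.41 = 0.004218 m/d
Retardation R = 1 + ρ_b·K_d/n = 1 + 1.80×3.6/0.41 = 16.80
Contaminant velocity v_c = v/R = 0.004218/16.80 = 2.510e-4 m/d
t = L/v_c = 78.5/2.510e-4 = 312800 d
   = 312800/365 = 857 yr

857 years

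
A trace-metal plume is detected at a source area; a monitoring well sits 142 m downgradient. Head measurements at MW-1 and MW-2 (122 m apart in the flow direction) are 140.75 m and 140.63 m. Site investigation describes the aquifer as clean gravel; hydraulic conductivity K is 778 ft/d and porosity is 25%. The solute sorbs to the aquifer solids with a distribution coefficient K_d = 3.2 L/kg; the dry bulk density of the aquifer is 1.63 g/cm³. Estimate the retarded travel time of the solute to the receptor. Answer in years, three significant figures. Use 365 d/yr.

Hydraulic gradient i = (140.75 − 140.63) / 122 = 0.12 / 122 = 9.836e-4
K = 778 ft/d × 0.3048 = 237.1 m/d
Darcy flux q = K·i = 237.1 × 9.836e-4 = 0.2332 m/d
Average linear velocity = 0.2332 / 0.25 = 0.9330 m/d
Retardation R = 1 + ρ_b·K_d/n = 1 + 1.63×3.2/0.25 = 21.86
Contaminant velocity v_c = v/R = 0.9330/21.86 = 0.04267 m/d
t = L/v_c = 142/0.04267 = 3328 d
   = 3328/365 = 9.12 yr

9.12 years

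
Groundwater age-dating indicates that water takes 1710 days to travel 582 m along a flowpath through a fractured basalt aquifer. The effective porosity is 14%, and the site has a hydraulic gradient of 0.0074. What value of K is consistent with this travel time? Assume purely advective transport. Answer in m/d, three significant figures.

6.44 m/d

v = L / t = 582 / 1710 = 0.3404 m/d
K = v · n / i = 0.3404 × 0.14 / 0.0074 = 6.44 m/d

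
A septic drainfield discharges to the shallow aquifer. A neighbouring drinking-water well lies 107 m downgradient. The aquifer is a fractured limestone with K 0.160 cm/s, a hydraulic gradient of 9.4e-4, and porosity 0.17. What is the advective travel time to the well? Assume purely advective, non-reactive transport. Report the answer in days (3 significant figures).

140 days

K = 0.160 cm/s × 864 = 138.2 m/d
Darcy flux q = K·i = 138.2 × 9.4e-4 = 0.1299 m/d
Seepage velocity v = q / n = 0.1299 / 0.17 = 0.7644 m/d
t = L / v = 107 / 0.7644 = 140.0 d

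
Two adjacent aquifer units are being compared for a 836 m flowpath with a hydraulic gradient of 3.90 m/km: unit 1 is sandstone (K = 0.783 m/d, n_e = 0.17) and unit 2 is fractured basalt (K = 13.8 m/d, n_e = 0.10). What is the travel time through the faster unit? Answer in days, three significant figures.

Unit 1 (sandstone): v = 0.783×0.0039/0.17 = 0.01796 m/d, t = 836/0.01796 = 46540 d
Unit 2 (fractured basalt): v = 13.8×0.0039/0.10 = 0.5382 m/d, t = 836/0.5382 = 1553 d
Faster unit: t = 1550 d

1550 days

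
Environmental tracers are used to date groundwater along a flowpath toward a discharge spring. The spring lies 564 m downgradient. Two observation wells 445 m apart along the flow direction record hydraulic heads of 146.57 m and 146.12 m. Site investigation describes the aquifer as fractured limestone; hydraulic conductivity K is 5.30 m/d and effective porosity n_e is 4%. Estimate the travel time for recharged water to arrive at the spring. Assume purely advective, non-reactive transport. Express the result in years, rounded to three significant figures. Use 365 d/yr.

Hydraulic gradient i = (146.57 − 146.12) / 445 = 0.45 / 445 = 0.001011
Darcy flux q = K·i = 5.30 × 0.001011 = 0.005360 m/d
Seepage velocity v = q / n = 0.005360 / 0.04 = 0.1340 m/d
t = L / v = 564 / 0.1340 = 4209 d
   = 4209 / 365 = 11.5 yr

11.5 years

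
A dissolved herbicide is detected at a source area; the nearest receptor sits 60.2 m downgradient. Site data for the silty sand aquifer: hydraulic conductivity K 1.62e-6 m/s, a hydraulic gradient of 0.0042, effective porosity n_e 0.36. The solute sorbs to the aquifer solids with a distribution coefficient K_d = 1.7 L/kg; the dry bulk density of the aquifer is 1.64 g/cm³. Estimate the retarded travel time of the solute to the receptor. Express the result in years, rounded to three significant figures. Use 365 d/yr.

K = 1.62e-6 m/s × 86400 s/d = 0.1400 m/d
Specific discharge q = 0.1400 × 0.0042 = 5.879e-4 m/d
Average linear velocity = 5.879e-4 / 0.36 = 0.001633 m/d
Retardation R = 1 + ρ_b·K_d/n = 1 + 1.64×1.7/0.36 = 8.744
Contaminant velocity v_c = v/R = 0.001633/8.744 = 1.867e-4 m/d
t = L/v_c = 60.2/1.867e-4 = 322400 d
   = 322400/365 = 883 yr

883 years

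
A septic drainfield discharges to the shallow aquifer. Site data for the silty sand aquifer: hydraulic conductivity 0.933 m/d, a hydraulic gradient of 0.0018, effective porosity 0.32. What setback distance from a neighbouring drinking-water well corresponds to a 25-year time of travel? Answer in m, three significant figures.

Specific discharge q = 0.933 × 0.0018 = 0.001679 m/d
Average linear velocity = 0.001679 / 0.32 = 0.005248 m/d
T = 25 yr × 365 = 9125 d
L = v × T = 0.005248 × 9125 = 47.89 m

47.9 m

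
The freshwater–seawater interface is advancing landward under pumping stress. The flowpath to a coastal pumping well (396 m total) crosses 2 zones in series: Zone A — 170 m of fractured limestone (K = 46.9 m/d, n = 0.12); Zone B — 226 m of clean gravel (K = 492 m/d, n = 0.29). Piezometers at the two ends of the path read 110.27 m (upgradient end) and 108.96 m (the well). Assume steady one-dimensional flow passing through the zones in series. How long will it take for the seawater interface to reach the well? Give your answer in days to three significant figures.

Total head drop ΔH = 110.27 − 108.96 = 1.31 m
Steady 1-D flow in series ⇒ the Darcy flux q is identical in every zone and the zone head losses add (resistances L/K in series).
Σ(L/K) = 170/46.9 + 226/492 = 3.625 + 0.4593 = 4.084 d
q = ΔH / Σ(L/K) = 1.31 / 4.084 = 0.3208 m/d (same in every zone)
Zone A: v = q/n = 0.3208/0.12 = 2.673 m/d → t_A = 170/2.673 = 63.60 d
Zone B: v = q/n = 0.3208/0.29 = 1.106 m/d → t_B = 226/1.106 = 204.3 d
Total t = 63.60 + 204.3 = 267.9 d

268 days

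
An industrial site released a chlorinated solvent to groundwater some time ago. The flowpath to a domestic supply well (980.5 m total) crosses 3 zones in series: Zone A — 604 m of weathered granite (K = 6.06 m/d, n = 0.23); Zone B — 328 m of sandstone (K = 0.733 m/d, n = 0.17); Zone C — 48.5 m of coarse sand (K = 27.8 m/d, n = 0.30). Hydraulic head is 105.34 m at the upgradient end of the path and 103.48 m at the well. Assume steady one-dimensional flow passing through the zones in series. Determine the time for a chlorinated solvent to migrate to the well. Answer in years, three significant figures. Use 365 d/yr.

Total head drop ΔH = 105.34 − 103.48 = 1.86 m
Steady 1-D flow in series ⇒ the Darcy flux q is identical in every zone and the zone head losses add (resistances L/K in series).
Σ(L/K) = 604/6.06 + 328/0.733 + 48.5/27.8 = 99.67 + 447.5 + 1.745 = 548.9 d
q = ΔH / Σ(L/K) = 1.86 / 548.9 = 0.003389 m/d (same in every zone)
Zone A: v = q/n = 0.003389/0.23 = 0.01473 m/d → t_A = 604/0.01473 = 41000 d
Zone B: v = q/n = 0.003389/0.17 = 0.01993 m/d → t_B = 328/0.01993 = 16450 d
Zone C: v = q/n = 0.003389/0.30 = 0.01130 m/d → t_C = 48.5/0.01130 = 4294 d
Total t = 41000 + 16450 + 4294 = 61740 d
   = 61740 / 365 = 169 yr

169 years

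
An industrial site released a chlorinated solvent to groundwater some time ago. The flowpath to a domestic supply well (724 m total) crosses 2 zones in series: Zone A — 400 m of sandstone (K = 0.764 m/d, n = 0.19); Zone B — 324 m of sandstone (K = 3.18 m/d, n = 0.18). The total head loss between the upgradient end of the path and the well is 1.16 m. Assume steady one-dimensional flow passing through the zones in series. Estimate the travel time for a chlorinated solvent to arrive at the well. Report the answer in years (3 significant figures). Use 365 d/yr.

198 years

Continuity: the same q passes through each zone, so ΔH = q·Σ(L_j/K_j) — the zones act as resistances in series.
Σ(L/K) = 400/0.764 + 324/3.18 = 523.6 + 101.9 = 625.4 d
q = ΔH / Σ(L/K) = 1.16 / 625.4 = 0.001855 m/d (same in every zone)
Zone A: v = q/n = 0.001855/0.19 = 0.009761 m/d → t_A = 400/0.009761 = 40980 d
Zone B: v = q/n = 0.001855/0.18 = 0.01030 m/d → t_B = 324/0.01030 = 31440 d
Total t = 40980 + 31440 = 72420 d
   = 72420 / 365 = 198 yr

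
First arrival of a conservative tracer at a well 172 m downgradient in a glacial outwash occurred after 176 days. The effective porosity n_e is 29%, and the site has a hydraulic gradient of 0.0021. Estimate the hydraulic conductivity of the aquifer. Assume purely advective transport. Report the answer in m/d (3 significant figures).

135 m/d

v = L / t = 172 / 176 = 0.9773 m/d
K = v · n / i = 0.9773 × 0.29 / 0.0021 = 135 m/d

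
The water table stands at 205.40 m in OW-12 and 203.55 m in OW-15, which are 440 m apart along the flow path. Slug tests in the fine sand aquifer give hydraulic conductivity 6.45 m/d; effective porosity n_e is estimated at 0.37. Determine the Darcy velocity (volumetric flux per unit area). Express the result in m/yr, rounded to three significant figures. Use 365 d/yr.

Hydraulic gradient i = (205.40 − 203.55) / 440 = 1.85 / 440 = 0.004205
Specific discharge q = 6.45 × 0.004205 = 0.02712 m/d
   = 0.02712 × 365 = 9.90 m/yr

9.90 m/yr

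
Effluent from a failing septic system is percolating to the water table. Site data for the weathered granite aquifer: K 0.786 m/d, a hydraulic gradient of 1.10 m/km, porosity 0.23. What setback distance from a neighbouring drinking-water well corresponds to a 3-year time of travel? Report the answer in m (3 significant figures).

4.12 m

Darcy flux q = K·i = 0.786 × 0.0011 = 8.646e-4 m/d
Average linear velocity = 8.646e-4 / 0.23 = 0.003759 m/d
T = 3 yr × 365 = 1095 d
L = v × T = 0.003759 × 1095 = 4.116 m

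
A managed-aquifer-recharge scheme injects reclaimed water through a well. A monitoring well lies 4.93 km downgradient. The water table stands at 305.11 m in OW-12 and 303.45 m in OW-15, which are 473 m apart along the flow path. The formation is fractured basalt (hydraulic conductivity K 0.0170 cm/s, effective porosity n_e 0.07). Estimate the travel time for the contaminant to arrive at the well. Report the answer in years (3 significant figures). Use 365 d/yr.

18.3 years

Hydraulic gradient i = (305.11 − 303.45) / 473 = 1.66 / 473 = 0.003510
K = 0.0170 cm/s × 864 = 14.69 m/d
Darcy flux q = K·i = 14.69 × 0.003510 = 0.05155 m/d
Average linear velocity = 0.05155 / 0.07 = 0.7364 m/d
L = 4.93 km = 4930 m
t = L / v = 4930 / 0.7364 = 6695 d
   = 6695 / 365 = 18.3 yr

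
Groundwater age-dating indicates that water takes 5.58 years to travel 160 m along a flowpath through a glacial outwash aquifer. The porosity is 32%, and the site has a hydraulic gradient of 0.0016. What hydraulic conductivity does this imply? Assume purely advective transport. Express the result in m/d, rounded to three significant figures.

t = 5.58 years = 2037 d
v = L / t = 160 / 2037 = 0.07856 m/d
K = v · n / i = 0.07856 × 0.32 / 0.0016 = 15.7 m/d

15.7 m/d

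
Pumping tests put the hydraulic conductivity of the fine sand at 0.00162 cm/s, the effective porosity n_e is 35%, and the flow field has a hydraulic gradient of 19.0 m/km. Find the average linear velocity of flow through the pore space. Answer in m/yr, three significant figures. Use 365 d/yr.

27.7 m/yr

K = 0.00162 cm/s × 864 = 1.400 m/d
Specific discharge q = 1.400 × 0.019 = 0.02659 m/d
v_s = q/n_e = 0.02659/0.35 = 0.07598 m/d
   = 0.07598 × 365 = 27.7 m/yr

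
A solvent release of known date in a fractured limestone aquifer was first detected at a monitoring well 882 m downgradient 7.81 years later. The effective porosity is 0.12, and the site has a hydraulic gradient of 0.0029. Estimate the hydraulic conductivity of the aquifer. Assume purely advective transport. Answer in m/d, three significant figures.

t = 7.81 years = 2851 d
v = L / t = 882 / 2851 = 0.3094 m/d
K = v · n / i = 0.3094 × 0.12 / 0.0029 = 12.8 m/d

12.8 m/d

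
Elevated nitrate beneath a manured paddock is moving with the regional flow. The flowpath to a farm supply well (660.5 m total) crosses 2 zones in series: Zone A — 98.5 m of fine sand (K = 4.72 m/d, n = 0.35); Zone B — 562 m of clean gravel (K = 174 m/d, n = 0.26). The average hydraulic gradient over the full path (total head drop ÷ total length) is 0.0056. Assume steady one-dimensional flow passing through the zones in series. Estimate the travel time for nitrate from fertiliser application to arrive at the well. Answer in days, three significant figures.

Continuity: the same q passes through each zone, so ΔH = q·Σ(L_j/K_j) — the zones act as resistances in series.
Σ(L/K) = 98.5/4.72 + 562/174 = 20.87 + 3.230 = 24.10 d
K_eq = L_total / Σ(L/K) = 660.5 / 24.10 = 27.41 m/d
q = K_eq · i = 27.41 × 0.0056 = 0.1535 m/d (same in every zone)
Zone A: v = q/n = 0.1535/0.35 = 0.4385 m/d → t_A = 98.5/0.4385 = 224.6 d
Zone B: v = q/n = 0.1535/0.26 = 0.5903 m/d → t_B = 562/0.5903 = 952.0 d
Total t = 224.6 + 952.0 = 1177 d

1180 days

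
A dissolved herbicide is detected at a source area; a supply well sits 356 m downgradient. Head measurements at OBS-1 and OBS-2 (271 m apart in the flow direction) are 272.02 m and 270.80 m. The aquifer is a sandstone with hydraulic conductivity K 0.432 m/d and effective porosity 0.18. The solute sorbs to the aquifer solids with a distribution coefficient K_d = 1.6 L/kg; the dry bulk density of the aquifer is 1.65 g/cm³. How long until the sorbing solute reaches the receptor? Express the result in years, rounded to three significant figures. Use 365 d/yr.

1410 years

Hydraulic gradient i = (272.02 − 270.80) / 271 = 1.22 / 271 = 0.004502
Darcy flux q = K·i = 0.432 × 0.004502 = 0.001945 m/d
Average linear velocity = 0.001945 / 0.18 = 0.01080 m/d
Retardation R = 1 + ρ_b·K_d/n = 1 + 1.65×1.6/0.18 = 15.67
Contaminant velocity v_c = v/R = 0.01080/15.67 = 6.896e-4 m/d
t = L/v_c = 356/6.896e-4 = 516200 d
   = 516200/365 = 1410 yr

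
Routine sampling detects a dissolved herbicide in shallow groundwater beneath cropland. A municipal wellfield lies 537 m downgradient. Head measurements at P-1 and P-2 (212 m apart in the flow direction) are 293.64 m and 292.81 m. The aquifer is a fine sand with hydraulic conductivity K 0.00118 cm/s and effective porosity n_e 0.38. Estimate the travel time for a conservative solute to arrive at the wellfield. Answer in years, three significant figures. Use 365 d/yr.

Hydraulic gradient i = (293.64 − 292.81) / 212 = 0.83 / 212 = 0.003915
K = 0.00118 cm/s × 864 = 1.020 m/d
Darcy flux q = K·i = 1.020 × 0.003915 = 0.003992 m/d
v_s = q/n_e = 0.003992/0.38 = 0.01050 m/d
t = L / v = 537 / 0.01050 = 51120 d
   = 51120 / 365 = 140 yr

140 years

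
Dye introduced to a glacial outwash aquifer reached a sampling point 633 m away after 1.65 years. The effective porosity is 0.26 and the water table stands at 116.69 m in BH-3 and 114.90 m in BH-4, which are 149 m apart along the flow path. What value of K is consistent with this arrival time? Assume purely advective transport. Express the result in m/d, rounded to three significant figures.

22.7 m/d

Hydraulic gradient i = (116.69 − 114.90) / 149 = 1.79 / 149 = 0.01201
t = 1.65 years = 602.3 d
v = L / t = 633 / 602.3 = 1.051 m/d
K = v · n / i = 1.051 × 0.26 / 0.01201 = 22.7 m/d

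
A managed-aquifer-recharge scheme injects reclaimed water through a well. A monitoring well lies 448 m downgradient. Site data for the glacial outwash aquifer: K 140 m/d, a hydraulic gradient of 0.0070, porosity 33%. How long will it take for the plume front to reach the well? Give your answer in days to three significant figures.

Specific discharge q = 140 × 0.0070 = 0.9800 m/d
v_s = q/n_e = 0.9800/0.33 = 2.970 m/d
t = L / v = 448 / 2.970 = 150.9 d

151 days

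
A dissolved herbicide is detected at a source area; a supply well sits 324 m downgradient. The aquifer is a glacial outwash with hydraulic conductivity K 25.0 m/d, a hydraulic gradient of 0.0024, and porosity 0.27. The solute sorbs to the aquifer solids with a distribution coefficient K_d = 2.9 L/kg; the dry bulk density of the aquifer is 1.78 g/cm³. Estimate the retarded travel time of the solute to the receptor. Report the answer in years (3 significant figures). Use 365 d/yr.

Specific discharge q = 25.0 × 0.0024 = 0.06000 m/d
Seepage velocity v = q / n = 0.06000 / 0.27 = 0.2222 m/d
Retardation R = 1 + ρ_b·K_d/n = 1 + 1.78×2.9/0.27 = 20.12
Contaminant velocity v_c = v/R = 0.2222/20.12 = 0.01105 m/d
t = L/v_c = 324/0.01105 = 29330 d
   = 29330/365 = 80.4 yr

80.4 years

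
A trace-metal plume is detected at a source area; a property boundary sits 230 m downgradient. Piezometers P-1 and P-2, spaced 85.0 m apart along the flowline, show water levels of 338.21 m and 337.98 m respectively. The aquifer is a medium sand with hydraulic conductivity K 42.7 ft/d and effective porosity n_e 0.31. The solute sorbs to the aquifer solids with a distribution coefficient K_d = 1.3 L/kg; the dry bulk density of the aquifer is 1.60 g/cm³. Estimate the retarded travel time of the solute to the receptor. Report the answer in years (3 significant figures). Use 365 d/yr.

42.8 years

Hydraulic gradient i = (338.21 − 337.98) / 85.0 = 0.23 / 85.0 = 0.002706
K = 42.7 ft/d × 0.3048 = 13.01 m/d
Specific discharge q = 13.01 × 0.002706 = 0.03522 m/d
v = Ki/n = 13.01·0.002706/0.31 = 0.1136 m/d
Retardation R = 1 + ρ_b·K_d/n = 1 + 1.60×1.3/0.31 = 7.710
Contaminant velocity v_c = v/R = 0.1136/7.710 = 0.01474 m/d
t = L/v_c = 230/0.01474 = 15610 d
   = 15610/365 = 42.8 yr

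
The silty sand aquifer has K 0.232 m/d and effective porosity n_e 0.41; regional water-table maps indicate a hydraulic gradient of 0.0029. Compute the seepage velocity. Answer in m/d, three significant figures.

Darcy flux q = K·i = 0.232 × 0.0029 = 6.728e-4 m/d
v_s = q/n_e = 6.728e-4/0.41 = 0.001641 m/d

0.00164 m/d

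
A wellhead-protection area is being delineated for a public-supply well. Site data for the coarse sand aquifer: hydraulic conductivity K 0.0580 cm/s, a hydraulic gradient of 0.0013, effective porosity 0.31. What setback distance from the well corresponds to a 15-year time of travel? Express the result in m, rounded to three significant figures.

K = 0.0580 cm/s × 864 = 50.11 m/d
q = Ki = 50.11 × 0.0013 = 0.06515 m/d
Average linear velocity = 0.06515 / 0.31 = 0.2101 m/d
T = 15 yr × 365 = 5475 d
L = v × T = 0.2101 × 5475 = 1151 m

1150 m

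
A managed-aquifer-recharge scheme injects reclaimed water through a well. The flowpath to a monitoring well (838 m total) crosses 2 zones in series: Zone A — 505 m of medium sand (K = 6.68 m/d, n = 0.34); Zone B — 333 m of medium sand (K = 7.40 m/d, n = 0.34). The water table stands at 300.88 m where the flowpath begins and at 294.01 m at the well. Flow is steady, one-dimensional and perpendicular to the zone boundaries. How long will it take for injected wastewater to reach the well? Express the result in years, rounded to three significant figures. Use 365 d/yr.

Total head drop ΔH = 300.88 − 294.01 = 6.87 m
Continuity: the same q passes through each zone, so ΔH = q·Σ(L_j/K_j) — the zones act as resistances in series.
Σ(L/K) = 505/6.68 + 333/7.40 = 75.60 + 45.00 = 120.6 d
q = ΔH / Σ(L/K) = 6.87 / 120.6 = 0.05697 m/d (same in every zone)
Zone A: v = q/n = 0.05697/0.34 = 0.1675 m/d → t_A = 505/0.1675 = 3014 d
Zone B: v = q/n = 0.05697/0.34 = 0.1675 m/d → t_B = 333/0.1675 = 1988 d
Total t = 3014 + 1988 = 5002 d
   = 5002 / 365 = 13.7 yr

13.7 years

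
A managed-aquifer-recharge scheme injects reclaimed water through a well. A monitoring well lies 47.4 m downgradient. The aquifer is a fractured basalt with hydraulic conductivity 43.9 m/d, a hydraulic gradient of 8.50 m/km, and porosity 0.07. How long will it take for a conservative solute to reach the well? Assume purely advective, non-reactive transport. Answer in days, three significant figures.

8.89 days

q = Ki = 43.9 × 0.0085 = 0.3732 m/d
Average linear velocity = 0.3732 / 0.07 = 5.331 m/d
t = L / v = 47.4 / 5.331 = 8.892 d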